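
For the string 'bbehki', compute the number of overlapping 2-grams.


String 'bbehki' has length L = 6.
Number of overlapping n-grams = L - n + 1
Substituting: 6 - 2 + 1 = 5

5


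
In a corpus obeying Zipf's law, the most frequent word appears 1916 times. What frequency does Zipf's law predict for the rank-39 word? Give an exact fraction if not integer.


Zipf's law: freq(rank) = f1 / rank
f1 = 1916, rank = 39
freq = 1916 / 39
GCD(1916, 39) = 1
Simplified: 1916/39

1916/39


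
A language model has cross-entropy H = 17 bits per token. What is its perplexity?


Perplexity formula: PP = 2^H
H = 17
PP = 2^17
PP = 2^17 = 131072

131072


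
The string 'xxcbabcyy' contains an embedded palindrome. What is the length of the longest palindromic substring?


Scanning 'xxcbabcyy' for palindromic substrings.
Substring at positions 2-6: 'cbabc'.
Check: reverse('cbabc') = 'cbabc' -> palindrome confirmed.
Neighbouring characters ('x' / 'y') break symmetry, so it cannot extend further.
No longer palindromic substring exists; longest length = 5

5


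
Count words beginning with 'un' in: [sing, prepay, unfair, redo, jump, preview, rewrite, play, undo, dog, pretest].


Checking each word for prefix 'un':
  'sing' -> no (count: 0)
  'prepay' -> no (count: 0)
  'unfair' -> YES, starts with 'un' (count: 1)
  'redo' -> no (count: 1)
  'jump' -> no (count: 1)
  'preview' -> no (count: 1)
  'rewrite' -> no (count: 1)
  'play' -> no (count: 1)
  'undo' -> YES, starts with 'un' (count: 2)
  'dog' -> no (count: 2)
  'pretest' -> no (count: 2)
Total with prefix 'un': 2

2


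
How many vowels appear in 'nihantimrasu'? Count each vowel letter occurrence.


Scanning each character of 'nihantimrasu':
  Position 1: 'n' -> consonant (running count: 0)
  Position 2: 'i' -> vowel (running count: 1)
  Position 3: 'h' -> consonant (running count: 1)
  Position 4: 'a' -> vowel (running count: 2)
  Position 5: 'n' -> consonant (running count: 2)
  Position 6: 't' -> consonant (running count: 2)
  Position 7: 'i' -> vowel (running count: 3)
  Position 8: 'm' -> consonant (running count: 3)
  Position 9: 'r' -> consonant (running count: 3)
  Position 10: 'a' -> vowel (running count: 4)
  Position 11: 's' -> consonant (running count: 4)
  Position 12: 'u' -> vowel (running count: 5)
Total vowels: 5

5


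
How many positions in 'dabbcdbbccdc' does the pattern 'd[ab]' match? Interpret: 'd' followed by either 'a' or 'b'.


Pattern: d[ab] means 'd' followed by either 'a' or 'b'.
Scanning 'dabbcdbbccdc' position-by-position:
  Pos 0: window 'da' -> MATCH
  Pos 1: window 'ab' -> no
  Pos 2: window 'bb' -> no
  Pos 3: window 'bc' -> no
  Pos 4: window 'cd' -> no
  Pos 5: window 'db' -> MATCH
  Pos 6: window 'bb' -> no
  Pos 7: window 'bc' -> no
  Pos 8: window 'cc' -> no
  Pos 9: window 'cd' -> no
  Pos 10: window 'dc' -> no
  Pos 11: window 'c' -> no
Total matches: 2

2


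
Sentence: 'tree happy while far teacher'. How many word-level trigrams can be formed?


Word trigrams from [5] words:
  Trigram 1: (tree happy while)
  Trigram 2: (happy while far)
  Trigram 3: (while far teacher)
Total word trigrams: 5 - 2 = 3

3


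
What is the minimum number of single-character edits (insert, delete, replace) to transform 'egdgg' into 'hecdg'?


Building DP table for s1='egdgg' (len 5) and s2='hecdg' (len 5):
       h  e  c  d  g
    0  1  2  3  4  5
  e 1  1  1  2  3  4
  g 2  2  2  2  3  3
  d 3  3  3  3  2  3
  g 4  4  4  4  3  2
  g 5  5  5  5  4  3
Edit distance = dp[5][5] = 3

3


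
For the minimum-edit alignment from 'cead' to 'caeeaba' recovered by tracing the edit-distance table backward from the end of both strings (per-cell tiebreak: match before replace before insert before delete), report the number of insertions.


Edit distance = 4. Backtracking from cell (4, 7) with preference match > replace > insert > delete,
then listing the resulting alignment 'cead' -> 'caeeaba' left to right:
  Step 1: keep 'c'
  Step 2: insert 'a' [insertion #1]
  Step 3: insert 'e' [insertion #2]
  Step 4: keep 'e'
  Step 5: keep 'a'
  Step 6: insert 'b' [insertion #3]
  Step 7: replace d->a
Total insertions: 3

3


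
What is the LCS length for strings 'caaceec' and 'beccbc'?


DP table for LCS of 'caaceec' and 'beccbc':
       b  e  c  c  b  c
    0  0  0  0  0  0  0
  c 0  0  0  1  1  1  1
  a 0  0  0  1  1  1  1
  a 0  0  0  1  1  1  1
  c 0  0  0  1  2  2  2
  e 0  0  1  1  2  2  2
  e 0  0  1  1  2  2  2
  c 0  0  1  2  2  2  3
LCS: 'ccc'
LCS length = 3

3


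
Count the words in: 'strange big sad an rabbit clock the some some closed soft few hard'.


Counting words by splitting on spaces:
  Word 1: 'strange'
  Word 2: 'big'
  Word 3: 'sad'
  Word 4: 'an'
  Word 5: 'rabbit'
  Word 6: 'clock'
  Word 7: 'the'
  Word 8: 'some'
  Word 9: 'some'
  Word 10: 'closed'
  Word 11: 'soft'
  Word 12: 'few'
  Word 13: 'hard'
Total words: 13

13


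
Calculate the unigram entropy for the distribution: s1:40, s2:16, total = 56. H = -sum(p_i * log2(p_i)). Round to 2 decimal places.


Computing entropy H = -sum(p_i * log2(p_i)):
  s1: p = 40/56 = 0.7143, -p*log2(p) = 0.3467
  s2: p = 16/56 = 0.2857, -p*log2(p) = 0.5164
H = sum of terms = 0.8631
Rounded to 2 decimals: 0.86

0.86


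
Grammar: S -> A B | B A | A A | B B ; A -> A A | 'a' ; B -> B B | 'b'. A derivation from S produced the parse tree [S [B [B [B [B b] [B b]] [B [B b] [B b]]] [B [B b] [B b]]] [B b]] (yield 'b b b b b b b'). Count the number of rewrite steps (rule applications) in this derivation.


Every bracketed nonterminal node [X ...] in the tree is produced by exactly one rule application.
Reading the tree off as a leftmost derivation:
  Step 1: S  =>  B B   (applied S -> B B)
  Step 2: B B  =>  B B B   (applied B -> B B)
  Step 3: B B B  =>  B B B B   (applied B -> B B)
  Step 4: B B B B  =>  B B B B B   (applied B -> B B)
  Step 5: B B B B B  =>  b B B B B   (applied B -> b)
  Step 6: b B B B B  =>  b b B B B   (applied B -> b)
  Step 7: b b B B B  =>  b b B B B B   (applied B -> B B)
  Step 8: b b B B B B  =>  b b b B B B   (applied B -> b)
  Step 9: b b b B B B  =>  b b b b B B   (applied B -> b)
  Step 10: b b b b B B  =>  b b b b B B B   (applied B -> B B)
  Step 11: b b b b B B B  =>  b b b b b B B   (applied B -> b)
  Step 12: b b b b b B B  =>  b b b b b b B   (applied B -> b)
  Step 13: b b b b b b B  =>  b b b b b b b   (applied B -> b)
Final yield: b b b b b b b
Total rewrite steps: 13

13


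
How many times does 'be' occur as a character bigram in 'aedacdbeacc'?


Scanning 'aedacdbeacc' for bigram 'be':
  Position 0: 'ae' -> no
  Position 1: 'ed' -> no
  Position 2: 'da' -> no
  Position 3: 'ac' -> no
  Position 4: 'cd' -> no
  Position 5: 'db' -> no
  Position 6: 'be' -> MATCH
  Position 7: 'ea' -> no
  Position 8: 'ac' -> no
  Position 9: 'cc' -> no
Total matches: 1

1


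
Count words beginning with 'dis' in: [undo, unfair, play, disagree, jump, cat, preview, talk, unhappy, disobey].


Checking each word for prefix 'dis':
  'undo' -> no (count: 0)
  'unfair' -> no (count: 0)
  'play' -> no (count: 0)
  'disagree' -> YES, starts with 'dis' (count: 1)
  'jump' -> no (count: 1)
  'cat' -> no (count: 1)
  'preview' -> no (count: 1)
  'talk' -> no (count: 1)
  'unhappy' -> no (count: 1)
  'disobey' -> YES, starts with 'dis' (count: 2)
Total with prefix 'dis': 2

2


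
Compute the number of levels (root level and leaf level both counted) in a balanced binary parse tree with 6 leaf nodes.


In a balanced binary tree with n leaves the deepest leaf is ceil(log2(n)) edges below the root,
so counting node levels inclusive of root and leaves gives ceil(log2(n)) + 1 levels.
log2(6) = 2.5850
ceil(2.5850) = 3
levels = 3 + 1 = 4

4


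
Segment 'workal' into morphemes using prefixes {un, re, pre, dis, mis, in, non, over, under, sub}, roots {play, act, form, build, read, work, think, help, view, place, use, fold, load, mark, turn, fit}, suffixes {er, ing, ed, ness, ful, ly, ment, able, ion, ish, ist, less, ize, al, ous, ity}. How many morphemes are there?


Segmenting 'workal' against the inventory:
  'work' -> root (morpheme 1)
  'al' -> suffix (morpheme 2)
Total morphemes: 2

2


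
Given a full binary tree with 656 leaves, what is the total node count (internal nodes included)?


Leaf nodes (terminals): 656
Internal nodes = n - 1 = 656 - 1 = 655
Total = leaves + internal = 656 + 655 = 1311

1311


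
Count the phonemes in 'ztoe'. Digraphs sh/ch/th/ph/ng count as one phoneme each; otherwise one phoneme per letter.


Parsing 'ztoe' greedily, digraphs first:
  'z' -> consonant phoneme (phonemes so far: 1)
  't' -> consonant phoneme (phonemes so far: 2)
  'o' -> vowel phoneme (phonemes so far: 3)
  'e' -> vowel phoneme (phonemes so far: 4)
Total phonemes: 4

4


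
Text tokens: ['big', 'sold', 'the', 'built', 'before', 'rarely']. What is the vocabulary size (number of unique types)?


Listing all tokens and tracking unique types:
  Token 1: 'big' -> NEW (unique so far: 1)
  Token 2: 'sold' -> NEW (unique so far: 2)
  Token 3: 'the' -> NEW (unique so far: 3)
  Token 4: 'built' -> NEW (unique so far: 4)
  Token 5: 'before' -> NEW (unique so far: 5)
  Token 6: 'rarely' -> NEW (unique so far: 6)
Unique types: ('before', 'big', 'built', 'rarely', 'sold', 'the')
Vocabulary size: 6

6


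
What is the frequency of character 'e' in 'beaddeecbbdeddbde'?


Scanning 'beaddeecbbdeddbde' for 'e':
  Position 1: 'e' -> MATCH (count: 1)
  Position 5: 'e' -> MATCH (count: 2)
  Position 6: 'e' -> MATCH (count: 3)
  Position 11: 'e' -> MATCH (count: 4)
  Position 16: 'e' -> MATCH (count: 5)
Total occurrences of 'e': 5

5


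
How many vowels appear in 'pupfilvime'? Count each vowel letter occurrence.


Scanning each character of 'pupfilvime':
  Position 1: 'p' -> consonant (running count: 0)
  Position 2: 'u' -> vowel (running count: 1)
  Position 3: 'p' -> consonant (running count: 1)
  Position 4: 'f' -> consonant (running count: 1)
  Position 5: 'i' -> vowel (running count: 2)
  Position 6: 'l' -> consonant (running count: 2)
  Position 7: 'v' -> consonant (running count: 2)
  Position 8: 'i' -> vowel (running count: 3)
  Position 9: 'm' -> consonant (running count: 3)
  Position 10: 'e' -> vowel (running count: 4)
Total vowels: 4

4


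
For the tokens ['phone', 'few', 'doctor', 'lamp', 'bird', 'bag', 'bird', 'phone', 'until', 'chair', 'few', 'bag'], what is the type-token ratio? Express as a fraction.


Tokens: 12
Unique types: ('bag', 'bird', 'chair', 'doctor', 'few', 'lamp', 'phone', 'until') = 8
TTR = 8/12
Simplify: divide both by 4 -> 2/3
TTR = 2/3

2/3


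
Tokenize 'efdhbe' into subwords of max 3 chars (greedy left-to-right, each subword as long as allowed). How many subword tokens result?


'efdhbe' has 6 characters.
Chunking with max size 3:
  Chunk 1: 'efd' (positions 0-2)
  Chunk 2: 'hbe' (positions 3-5)
Total chunks: ceil(6 / 3) = 2

2


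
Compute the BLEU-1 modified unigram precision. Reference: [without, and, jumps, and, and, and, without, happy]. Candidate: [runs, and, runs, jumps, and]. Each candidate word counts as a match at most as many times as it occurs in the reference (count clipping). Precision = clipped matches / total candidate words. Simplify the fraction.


Reference word counts: {'and': 4, 'happy': 1, 'jumps': 1, 'without': 2}
Checking each candidate word (with clipping):
  'runs' -> not in reference -> no match (matches: 0)
  'and' -> in reference (ref count 4, used 1/4) -> match (matches: 1)
  'runs' -> not in reference -> no match (matches: 1)
  'jumps' -> in reference (ref count 1, used 1/1) -> match (matches: 2)
  'and' -> in reference (ref count 4, used 2/4) -> match (matches: 3)
Clipped matches: 3, Candidate length: 5
Precision = 3/5

3/5


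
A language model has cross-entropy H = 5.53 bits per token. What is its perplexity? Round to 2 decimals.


Perplexity formula: PP = 2^H
H = 5.53
PP = 2^5.53
Decompose: 2^5.53 = 2^5 * 2^0.53
2^5 = 32, 2^0.53 ~ 1.4439292
PP ~ 32 * 1.4439292 = 46.2057344
Rounded to 2 decimals: 46.21

46.21


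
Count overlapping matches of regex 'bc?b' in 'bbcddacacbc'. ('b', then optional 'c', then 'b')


Pattern: bc?b means 'b', then optional 'c', then 'b'.
Scanning 'bbcddacacbc' position-by-position:
  Pos 0: window 'bbc' -> MATCH
  Pos 1: window 'bcd' -> no
  Pos 2: window 'cdd' -> no
  Pos 3: window 'dda' -> no
  Pos 4: window 'dac' -> no
  Pos 5: window 'aca' -> no
  Pos 6: window 'cac' -> no
  Pos 7: window 'acb' -> no
  Pos 8: window 'cbc' -> no
  Pos 9: window 'bc' -> no
  Pos 10: window 'c' -> no
Total matches: 1

1


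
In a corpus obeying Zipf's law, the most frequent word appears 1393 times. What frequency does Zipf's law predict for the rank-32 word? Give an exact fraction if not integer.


Zipf's law: freq(rank) = f1 / rank
f1 = 1393, rank = 32
freq = 1393 / 32
GCD(1393, 32) = 1
Simplified: 1393/32

1393/32


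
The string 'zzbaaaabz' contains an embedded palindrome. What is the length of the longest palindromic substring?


Scanning 'zzbaaaabz' for palindromic substrings.
Substring at positions 1-8: 'zbaaaabz'.
Check: reverse('zbaaaabz') = 'zbaaaabz' -> palindrome confirmed.
Neighbouring characters ('z' / '-') break symmetry, so it cannot extend further.
No longer palindromic substring exists; longest length = 8

8


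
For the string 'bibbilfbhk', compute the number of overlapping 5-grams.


String 'bibbilfbhk' has length L = 10.
Number of overlapping n-grams = L - n + 1
Substituting: 10 - 5 + 1 = 6

6


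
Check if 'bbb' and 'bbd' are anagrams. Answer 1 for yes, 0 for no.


Sort characters of 'bbb': 'bbb'
Sort characters of 'bbd': 'bbd'
Sorted forms differ -> they are NOT anagrams
Result: 0

0


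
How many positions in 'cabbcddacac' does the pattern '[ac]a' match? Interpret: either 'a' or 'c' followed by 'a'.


Pattern: [ac]a means either 'a' or 'c' followed by 'a'.
Scanning 'cabbcddacac' position-by-position:
  Pos 0: window 'ca' -> MATCH
  Pos 1: window 'ab' -> no
  Pos 2: window 'bb' -> no
  Pos 3: window 'bc' -> no
  Pos 4: window 'cd' -> no
  Pos 5: window 'dd' -> no
  Pos 6: window 'da' -> no
  Pos 7: window 'ac' -> no
  Pos 8: window 'ca' -> MATCH
  Pos 9: window 'ac' -> no
  Pos 10: window 'c' -> no
Total matches: 2

2


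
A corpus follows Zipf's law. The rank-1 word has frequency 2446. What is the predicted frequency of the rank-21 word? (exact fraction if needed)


Zipf's law: freq(rank) = f1 / rank
f1 = 2446, rank = 21
freq = 2446 / 21
GCD(2446, 21) = 1
Simplified: 2446/21

2446/21


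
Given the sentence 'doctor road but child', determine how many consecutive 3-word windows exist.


Word trigrams from [4] words:
  Trigram 1: (doctor road but)
  Trigram 2: (road but child)
Total word trigrams: 4 - 2 = 2

2


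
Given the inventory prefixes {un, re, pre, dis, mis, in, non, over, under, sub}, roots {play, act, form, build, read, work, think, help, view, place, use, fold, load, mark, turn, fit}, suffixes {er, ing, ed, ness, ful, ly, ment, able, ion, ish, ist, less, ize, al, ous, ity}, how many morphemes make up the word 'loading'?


Segmenting 'loading' against the inventory:
  'load' -> root (morpheme 1)
  'ing' -> suffix (morpheme 2)
Total morphemes: 2

2


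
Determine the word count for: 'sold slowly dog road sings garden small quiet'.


Counting words by splitting on spaces:
  Word 1: 'sold'
  Word 2: 'slowly'
  Word 3: 'dog'
  Word 4: 'road'
  Word 5: 'sings'
  Word 6: 'garden'
  Word 7: 'small'
  Word 8: 'quiet'
Total words: 8

8


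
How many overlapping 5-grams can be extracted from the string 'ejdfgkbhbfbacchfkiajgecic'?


String 'ejdfgkbhbfbacchfkiajgecic' has length L = 25.
Number of overlapping n-grams = L - n + 1
Substituting: 25 - 5 + 1 = 21

21


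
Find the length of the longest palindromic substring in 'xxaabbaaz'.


Scanning 'xxaabbaaz' for palindromic substrings.
Substring at positions 2-7: 'aabbaa'.
Check: reverse('aabbaa') = 'aabbaa' -> palindrome confirmed.
Neighbouring characters ('x' / 'z') break symmetry, so it cannot extend further.
No longer palindromic substring exists; longest length = 6

6


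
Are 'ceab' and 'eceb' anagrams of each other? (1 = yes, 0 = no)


Sort characters of 'ceab': 'abce'
Sort characters of 'eceb': 'bcee'
Sorted forms differ -> they are NOT anagrams
Result: 0

0


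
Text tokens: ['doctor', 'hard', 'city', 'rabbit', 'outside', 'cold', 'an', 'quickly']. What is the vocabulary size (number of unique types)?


Listing all tokens and tracking unique types:
  Token 1: 'doctor' -> NEW (unique so far: 1)
  Token 2: 'hard' -> NEW (unique so far: 2)
  Token 3: 'city' -> NEW (unique so far: 3)
  Token 4: 'rabbit' -> NEW (unique so far: 4)
  Token 5: 'outside' -> NEW (unique so far: 5)
  Token 6: 'cold' -> NEW (unique so far: 6)
  Token 7: 'an' -> NEW (unique so far: 7)
  Token 8: 'quickly' -> NEW (unique so far: 8)
Unique types: ('an', 'city', 'cold', 'doctor', 'hard', 'outside', 'quickly', 'rabbit')
Vocabulary size: 8

8


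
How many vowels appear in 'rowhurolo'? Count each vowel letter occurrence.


Scanning each character of 'rowhurolo':
  Position 1: 'r' -> consonant (running count: 0)
  Position 2: 'o' -> vowel (running count: 1)
  Position 3: 'w' -> consonant (running count: 1)
  Position 4: 'h' -> consonant (running count: 1)
  Position 5: 'u' -> vowel (running count: 2)
  Position 6: 'r' -> consonant (running count: 2)
  Position 7: 'o' -> vowel (running count: 3)
  Position 8: 'l' -> consonant (running count: 3)
  Position 9: 'o' -> vowel (running count: 4)
Total vowels: 4

4


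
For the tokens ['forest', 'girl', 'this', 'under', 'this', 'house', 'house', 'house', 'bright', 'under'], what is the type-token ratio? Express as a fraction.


Tokens: 10
Unique types: ('bright', 'forest', 'girl', 'house', 'this', 'under') = 6
TTR = 6/10
Simplify: divide both by 2 -> 3/5
TTR = 3/5

3/5


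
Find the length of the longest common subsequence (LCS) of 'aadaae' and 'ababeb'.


DP table for LCS of 'aadaae' and 'ababeb':
       a  b  a  b  e  b
    0  0  0  0  0  0  0
  a 0  1  1  1  1  1  1
  a 0  1  1  2  2  2  2
  d 0  1  1  2  2  2  2
  a 0  1  1  2  2  2  2
  a 0  1  1  2  2  2  2
  e 0  1  1  2  2  3  3
LCS: 'aae'
LCS length = 3

3


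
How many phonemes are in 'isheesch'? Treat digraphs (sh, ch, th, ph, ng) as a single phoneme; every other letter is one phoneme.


Parsing 'isheesch' greedily, digraphs first:
  'i' -> vowel phoneme (phonemes so far: 1)
  'sh' -> digraph (1 consonant phoneme) (phonemes so far: 2)
  'e' -> vowel phoneme (phonemes so far: 3)
  'e' -> vowel phoneme (phonemes so far: 4)
  's' -> consonant phoneme (phonemes so far: 5)
  'ch' -> digraph (1 consonant phoneme) (phonemes so far: 6)
Total phonemes: 6

6


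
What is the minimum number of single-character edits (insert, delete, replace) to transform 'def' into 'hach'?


Building DP table for s1='def' (len 3) and s2='hach' (len 4):
       h  a  c  h
    0  1  2  3  4
  d 1  1  2  3  4
  e 2  2  2  3  4
  f 3  3  3  3  4
Edit distance = dp[3][4] = 4

4


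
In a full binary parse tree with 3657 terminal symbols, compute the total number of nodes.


Leaf nodes (terminals): 3657
Internal nodes = n - 1 = 3657 - 1 = 3656
Total = leaves + internal = 3657 + 3656 = 7313

7313


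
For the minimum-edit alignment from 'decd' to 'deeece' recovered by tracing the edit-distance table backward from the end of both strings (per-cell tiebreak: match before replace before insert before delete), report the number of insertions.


Edit distance = 3. Backtracking from cell (4, 6) with preference match > replace > insert > delete,
then listing the resulting alignment 'decd' -> 'deeece' left to right:
  Step 1: keep 'd'
  Step 2: insert 'e' [insertion #1]
  Step 3: insert 'e' [insertion #2]
  Step 4: keep 'e'
  Step 5: keep 'c'
  Step 6: replace d->e
Total insertions: 2

2


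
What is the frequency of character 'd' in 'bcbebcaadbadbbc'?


Scanning 'bcbebcaadbadbbc' for 'd':
  Position 8: 'd' -> MATCH (count: 1)
  Position 11: 'd' -> MATCH (count: 2)
Total occurrences of 'd': 2

2


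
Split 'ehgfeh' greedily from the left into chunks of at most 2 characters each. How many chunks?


'ehgfeh' has 6 characters.
Chunking with max size 2:
  Chunk 1: 'eh' (positions 0-1)
  Chunk 2: 'gf' (positions 2-3)
  Chunk 3: 'eh' (positions 4-5)
Total chunks: ceil(6 / 2) = 3

3


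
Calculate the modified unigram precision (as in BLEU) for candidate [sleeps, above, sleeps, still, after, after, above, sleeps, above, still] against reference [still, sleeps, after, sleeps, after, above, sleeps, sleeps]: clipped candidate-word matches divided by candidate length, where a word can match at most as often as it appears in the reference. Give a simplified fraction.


Reference word counts: {'above': 1, 'after': 2, 'sleeps': 4, 'still': 1}
Checking each candidate word (with clipping):
  'sleeps' -> in reference (ref count 4, used 1/4) -> match (matches: 1)
  'above' -> in reference (ref count 1, used 1/1) -> match (matches: 2)
  'sleeps' -> in reference (ref count 4, used 2/4) -> match (matches: 3)
  'still' -> in reference (ref count 1, used 1/1) -> match (matches: 4)
  'after' -> in reference (ref count 2, used 1/2) -> match (matches: 5)
  'after' -> in reference (ref count 2, used 2/2) -> match (matches: 6)
  'above' -> ref count 1 already used up (1/1) -> clipped, no match (matches: 6)
  'sleeps' -> in reference (ref count 4, used 3/4) -> match (matches: 7)
  'above' -> ref count 1 already used up (1/1) -> clipped, no match (matches: 7)
  'still' -> ref count 1 already used up (1/1) -> clipped, no match (matches: 7)
Clipped matches: 7, Candidate length: 10
Precision = 7/10

7/10


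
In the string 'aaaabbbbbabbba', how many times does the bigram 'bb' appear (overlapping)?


Scanning 'aaaabbbbbabbba' for bigram 'bb':
  Position 0: 'aa' -> no
  Position 1: 'aa' -> no
  Position 2: 'aa' -> no
  Position 3: 'ab' -> no
  Position 4: 'bb' -> MATCH
  Position 5: 'bb' -> MATCH
  Position 6: 'bb' -> MATCH
  Position 7: 'bb' -> MATCH
  Position 8: 'ba' -> no
  Position 9: 'ab' -> no
  Position 10: 'bb' -> MATCH
  Position 11: 'bb' -> MATCH
  Position 12: 'ba' -> no
Total matches: 6

6


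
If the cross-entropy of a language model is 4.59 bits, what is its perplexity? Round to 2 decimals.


Perplexity formula: PP = 2^H
H = 4.59
PP = 2^4.59
Decompose: 2^4.59 = 2^4 * 2^0.59
2^4 = 16, 2^0.59 ~ 1.5052467
PP ~ 16 * 1.5052467 = 24.0839472
Rounded to 2 decimals: 24.08

24.08


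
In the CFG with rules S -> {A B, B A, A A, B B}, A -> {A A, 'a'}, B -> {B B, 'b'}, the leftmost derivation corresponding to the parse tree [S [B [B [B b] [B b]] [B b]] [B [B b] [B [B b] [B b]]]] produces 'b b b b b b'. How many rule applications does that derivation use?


Every bracketed nonterminal node [X ...] in the tree is produced by exactly one rule application.
Reading the tree off as a leftmost derivation:
  Step 1: S  =>  B B   (applied S -> B B)
  Step 2: B B  =>  B B B   (applied B -> B B)
  Step 3: B B B  =>  B B B B   (applied B -> B B)
  Step 4: B B B B  =>  b B B B   (applied B -> b)
  Step 5: b B B B  =>  b b B B   (applied B -> b)
  Step 6: b b B B  =>  b b b B   (applied B -> b)
  Step 7: b b b B  =>  b b b B B   (applied B -> B B)
  Step 8: b b b B B  =>  b b b b B   (applied B -> b)
  Step 9: b b b b B  =>  b b b b B B   (applied B -> B B)
  Step 10: b b b b B B  =>  b b b b b B   (applied B -> b)
  Step 11: b b b b b B  =>  b b b b b b   (applied B -> b)
Final yield: b b b b b b
Total rewrite steps: 11

11


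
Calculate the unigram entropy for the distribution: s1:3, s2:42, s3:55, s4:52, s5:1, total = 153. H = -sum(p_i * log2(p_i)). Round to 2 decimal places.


Computing entropy H = -sum(p_i * log2(p_i)):
  s1: p = 3/153 = 0.0196, -p*log2(p) = 0.1112
  s2: p = 42/153 = 0.2745, -p*log2(p) = 0.5120
  s3: p = 55/153 = 0.3595, -p*log2(p) = 0.5306
  s4: p = 52/153 = 0.3399, -p*log2(p) = 0.5292
  s5: p = 1/153 = 0.0065, -p*log2(p) = 0.0474
H = sum of terms = 1.7304
Rounded to 2 decimals: 1.73

1.73


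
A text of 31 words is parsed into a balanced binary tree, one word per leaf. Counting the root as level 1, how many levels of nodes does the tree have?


In a balanced binary tree with n leaves the deepest leaf is ceil(log2(n)) edges below the root,
so counting node levels inclusive of root and leaves gives ceil(log2(n)) + 1 levels.
log2(31) = 4.9542
ceil(4.9542) = 5
levels = 5 + 1 = 6

6


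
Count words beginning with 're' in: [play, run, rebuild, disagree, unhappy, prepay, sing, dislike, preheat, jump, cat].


Checking each word for prefix 're':
  'play' -> no (count: 0)
  'run' -> no (count: 0)
  'rebuild' -> YES, starts with 're' (count: 1)
  'disagree' -> no (count: 1)
  'unhappy' -> no (count: 1)
  'prepay' -> no (count: 1)
  'sing' -> no (count: 1)
  'dislike' -> no (count: 1)
  'preheat' -> no (count: 1)
  'jump' -> no (count: 1)
  'cat' -> no (count: 1)
Total with prefix 're': 1

1


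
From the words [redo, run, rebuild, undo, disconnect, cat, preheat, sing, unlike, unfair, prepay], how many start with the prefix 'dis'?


Checking each word for prefix 'dis':
  'redo' -> no (count: 0)
  'run' -> no (count: 0)
  'rebuild' -> no (count: 0)
  'undo' -> no (count: 0)
  'disconnect' -> YES, starts with 'dis' (count: 1)
  'cat' -> no (count: 1)
  'preheat' -> no (count: 1)
  'sing' -> no (count: 1)
  'unlike' -> no (count: 1)
  'unfair' -> no (count: 1)
  'prepay' -> no (count: 1)
Total with prefix 'dis': 1

1


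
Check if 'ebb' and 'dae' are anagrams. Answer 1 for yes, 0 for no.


Sort characters of 'ebb': 'bbe'
Sort characters of 'dae': 'ade'
Sorted forms differ -> they are NOT anagrams
Result: 0

0


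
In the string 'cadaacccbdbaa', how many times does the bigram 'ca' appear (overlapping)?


Scanning 'cadaacccbdbaa' for bigram 'ca':
  Position 0: 'ca' -> MATCH
  Position 1: 'ad' -> no
  Position 2: 'da' -> no
  Position 3: 'aa' -> no
  Position 4: 'ac' -> no
  Position 5: 'cc' -> no
  Position 6: 'cc' -> no
  Position 7: 'cb' -> no
  Position 8: 'bd' -> no
  Position 9: 'db' -> no
  Position 10: 'ba' -> no
  Position 11: 'aa' -> no
Total matches: 1

1


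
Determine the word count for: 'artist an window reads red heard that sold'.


Counting words by splitting on spaces:
  Word 1: 'artist'
  Word 2: 'an'
  Word 3: 'window'
  Word 4: 'reads'
  Word 5: 'red'
  Word 6: 'heard'
  Word 7: 'that'
  Word 8: 'sold'
Total words: 8

8


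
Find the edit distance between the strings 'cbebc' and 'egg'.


Building DP table for s1='cbebc' (len 5) and s2='egg' (len 3):
       e  g  g
    0  1  2  3
  c 1  1  2  3
  b 2  2  2  3
  e 3  2  3  3
  b 4  3  3  4
  c 5  4  4  4
Edit distance = dp[5][3] = 4

4


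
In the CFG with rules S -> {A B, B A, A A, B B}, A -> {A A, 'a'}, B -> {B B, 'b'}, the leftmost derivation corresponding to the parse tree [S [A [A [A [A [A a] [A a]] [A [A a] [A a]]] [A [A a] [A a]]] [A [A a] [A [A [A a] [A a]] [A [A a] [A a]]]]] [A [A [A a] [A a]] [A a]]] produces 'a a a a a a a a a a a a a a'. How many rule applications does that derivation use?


Every bracketed nonterminal node [X ...] in the tree is produced by exactly one rule application.
Reading the tree off as a leftmost derivation:
  Step 1: S  =>  A A   (applied S -> A A)
  Step 2: A A  =>  A A A   (applied A -> A A)
  Step 3: A A A  =>  A A A A   (applied A -> A A)
  Step 4: A A A A  =>  A A A A A   (applied A -> A A)
  Step 5: A A A A A  =>  A A A A A A   (applied A -> A A)
  Step 6: A A A A A A  =>  a A A A A A   (applied A -> a)
  Step 7: a A A A A A  =>  a a A A A A   (applied A -> a)
  Step 8: a a A A A A  =>  a a A A A A A   (applied A -> A A)
  Step 9: a a A A A A A  =>  a a a A A A A   (applied A -> a)
  Step 10: a a a A A A A  =>  a a a a A A A   (applied A -> a)
  Step 11: a a a a A A A  =>  a a a a A A A A   (applied A -> A A)
  Step 12: a a a a A A A A  =>  a a a a a A A A   (applied A -> a)
  Step 13: a a a a a A A A  =>  a a a a a a A A   (applied A -> a)
  Step 14: a a a a a a A A  =>  a a a a a a A A A   (applied A -> A A)
  Step 15: a a a a a a A A A  =>  a a a a a a a A A   (applied A -> a)
  Step 16: a a a a a a a A A  =>  a a a a a a a A A A   (applied A -> A A)
  Step 17: a a a a a a a A A A  =>  a a a a a a a A A A A   (applied A -> A A)
  Step 18: a a a a a a a A A A A  =>  a a a a a a a a A A A   (applied A -> a)
  Step 19: a a a a a a a a A A A  =>  a a a a a a a a a A A   (applied A -> a)
  Step 20: a a a a a a a a a A A  =>  a a a a a a a a a A A A   (applied A -> A A)
  Step 21: a a a a a a a a a A A A  =>  a a a a a a a a a a A A   (applied A -> a)
  Step 22: a a a a a a a a a a A A  =>  a a a a a a a a a a a A   (applied A -> a)
  Step 23: a a a a a a a a a a a A  =>  a a a a a a a a a a a A A   (applied A -> A A)
  Step 24: a a a a a a a a a a a A A  =>  a a a a a a a a a a a A A A   (applied A -> A A)
  Step 25: a a a a a a a a a a a A A A  =>  a a a a a a a a a a a a A A   (applied A -> a)
  Step 26: a a a a a a a a a a a a A A  =>  a a a a a a a a a a a a a A   (applied A -> a)
  Step 27: a a a a a a a a a a a a a A  =>  a a a a a a a a a a a a a a   (applied A -> a)
Final yield: a a a a a a a a a a a a a a
Total rewrite steps: 27

27


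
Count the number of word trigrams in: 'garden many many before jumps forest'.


Word trigrams from [6] words:
  Trigram 1: (garden many many)
  Trigram 2: (many many before)
  Trigram 3: (many before jumps)
  Trigram 4: (before jumps forest)
Total word trigrams: 6 - 2 = 4

4


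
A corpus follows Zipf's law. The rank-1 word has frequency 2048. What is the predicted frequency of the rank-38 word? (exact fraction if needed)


Zipf's law: freq(rank) = f1 / rank
f1 = 2048, rank = 38
freq = 2048 / 38
GCD(2048, 38) = 2
Simplified: 1024/19

1024/19


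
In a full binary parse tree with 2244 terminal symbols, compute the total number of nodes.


Leaf nodes (terminals): 2244
Internal nodes = n - 1 = 2244 - 1 = 2243
Total = leaves + internal = 2244 + 2243 = 4487

4487


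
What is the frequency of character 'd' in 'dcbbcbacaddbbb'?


Scanning 'dcbbcbacaddbbb' for 'd':
  Position 0: 'd' -> MATCH (count: 1)
  Position 9: 'd' -> MATCH (count: 2)
  Position 10: 'd' -> MATCH (count: 3)
Total occurrences of 'd': 3

3


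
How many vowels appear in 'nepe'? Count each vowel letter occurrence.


Scanning each character of 'nepe':
  Position 1: 'n' -> consonant (running count: 0)
  Position 2: 'e' -> vowel (running count: 1)
  Position 3: 'p' -> consonant (running count: 1)
  Position 4: 'e' -> vowel (running count: 2)
Total vowels: 2

2


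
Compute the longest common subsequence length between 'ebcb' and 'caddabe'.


DP table for LCS of 'ebcb' and 'caddabe':
       c  a  d  d  a  b  e
    0  0  0  0  0  0  0  0
  e 0  0  0  0  0  0  0  1
  b 0  0  0  0  0  0  1  1
  c 0  1  1  1  1  1  1  1
  b 0  1  1  1  1  1  2  2
LCS: 'cb'
LCS length = 2

2


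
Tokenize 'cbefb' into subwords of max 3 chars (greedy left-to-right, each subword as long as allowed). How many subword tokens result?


'cbefb' has 5 characters.
Chunking with max size 3:
  Chunk 1: 'cbe' (positions 0-2)
  Chunk 2: 'fb' (positions 3-4)
Total chunks: ceil(5 / 3) = 2

2


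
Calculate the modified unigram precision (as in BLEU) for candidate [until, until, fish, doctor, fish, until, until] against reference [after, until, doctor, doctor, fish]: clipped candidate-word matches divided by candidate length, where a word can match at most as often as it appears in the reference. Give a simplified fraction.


Reference word counts: {'after': 1, 'doctor': 2, 'fish': 1, 'until': 1}
Checking each candidate word (with clipping):
  'until' -> in reference (ref count 1, used 1/1) -> match (matches: 1)
  'until' -> ref count 1 already used up (1/1) -> clipped, no match (matches: 1)
  'fish' -> in reference (ref count 1, used 1/1) -> match (matches: 2)
  'doctor' -> in reference (ref count 2, used 1/2) -> match (matches: 3)
  'fish' -> ref count 1 already used up (1/1) -> clipped, no match (matches: 3)
  'until' -> ref count 1 already used up (1/1) -> clipped, no match (matches: 3)
  'until' -> ref count 1 already used up (1/1) -> clipped, no match (matches: 3)
Clipped matches: 3, Candidate length: 7
Precision = 3/7

3/7


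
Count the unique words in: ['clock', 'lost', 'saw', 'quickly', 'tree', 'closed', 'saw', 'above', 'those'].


Listing all tokens and tracking unique types:
  Token 1: 'clock' -> NEW (unique so far: 1)
  Token 2: 'lost' -> NEW (unique so far: 2)
  Token 3: 'saw' -> NEW (unique so far: 3)
  Token 4: 'quickly' -> NEW (unique so far: 4)
  Token 5: 'tree' -> NEW (unique so far: 5)
  Token 6: 'closed' -> NEW (unique so far: 6)
  Token 7: 'saw' -> duplicate (unique so far: 6)
  Token 8: 'above' -> NEW (unique so far: 7)
  Token 9: 'those' -> NEW (unique so far: 8)
Unique types: ('above', 'clock', 'closed', 'lost', 'quickly', 'saw', 'those', 'tree')
Vocabulary size: 8

8


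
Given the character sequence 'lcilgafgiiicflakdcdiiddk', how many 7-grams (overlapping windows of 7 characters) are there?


String 'lcilgafgiiicflakdcdiiddk' has length L = 24.
Number of overlapping n-grams = L - n + 1
Substituting: 24 - 7 + 1 = 18

18


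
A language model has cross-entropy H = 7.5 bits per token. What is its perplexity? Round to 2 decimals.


Perplexity formula: PP = 2^H
H = 7.5
PP = 2^7.5
Decompose: 2^7.5 = 2^7 * 2^0.5 = 2^7 * sqrt(2)
2^7 = 128, sqrt(2) ~ 1.4142136
PP ~ 128 * 1.4142136 = 181.0193408
Rounded to 2 decimals: 181.02

181.02


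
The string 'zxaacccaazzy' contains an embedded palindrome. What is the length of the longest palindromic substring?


Scanning 'zxaacccaazzy' for palindromic substrings.
Substring at positions 2-8: 'aacccaa'.
Check: reverse('aacccaa') = 'aacccaa' -> palindrome confirmed.
Neighbouring characters ('x' / 'z') break symmetry, so it cannot extend further.
No longer palindromic substring exists; longest length = 7

7


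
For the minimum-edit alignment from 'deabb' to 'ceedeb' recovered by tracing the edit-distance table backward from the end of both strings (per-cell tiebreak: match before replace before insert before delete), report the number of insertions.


Edit distance = 4. Backtracking from cell (5, 6) with preference match > replace > insert > delete,
then listing the resulting alignment 'deabb' -> 'ceedeb' left to right:
  Step 1: insert 'c' [insertion #1]
  Step 2: replace d->e
  Step 3: keep 'e'
  Step 4: replace a->d
  Step 5: replace b->e
  Step 6: keep 'b'
Total insertions: 1

1


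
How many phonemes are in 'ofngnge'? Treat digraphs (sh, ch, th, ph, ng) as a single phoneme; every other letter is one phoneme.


Parsing 'ofngnge' greedily, digraphs first:
  'o' -> vowel phoneme (phonemes so far: 1)
  'f' -> consonant phoneme (phonemes so far: 2)
  'ng' -> digraph (1 consonant phoneme) (phonemes so far: 3)
  'ng' -> digraph (1 consonant phoneme) (phonemes so far: 4)
  'e' -> vowel phoneme (phonemes so far: 5)
Total phonemes: 5

5


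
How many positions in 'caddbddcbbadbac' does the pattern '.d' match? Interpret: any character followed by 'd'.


Pattern: .d means any character followed by 'd'.
Scanning 'caddbddcbbadbac' position-by-position:
  Pos 0: window 'ca' -> no
  Pos 1: window 'ad' -> MATCH
  Pos 2: window 'dd' -> MATCH
  Pos 3: window 'db' -> no
  Pos 4: window 'bd' -> MATCH
  Pos 5: window 'dd' -> MATCH
  Pos 6: window 'dc' -> no
  Pos 7: window 'cb' -> no
  Pos 8: window 'bb' -> no
  Pos 9: window 'ba' -> no
  Pos 10: window 'ad' -> MATCH
  Pos 11: window 'db' -> no
  Pos 12: window 'ba' -> no
  Pos 13: window 'ac' -> no
  Pos 14: window 'c' -> no
Total matches: 5

5


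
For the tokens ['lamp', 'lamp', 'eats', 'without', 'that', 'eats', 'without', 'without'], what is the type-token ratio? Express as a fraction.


Tokens: 8
Unique types: ('eats', 'lamp', 'that', 'without') = 4
TTR = 4/8
Simplify: divide both by 4 -> 1/2
TTR = 1/2

1/2


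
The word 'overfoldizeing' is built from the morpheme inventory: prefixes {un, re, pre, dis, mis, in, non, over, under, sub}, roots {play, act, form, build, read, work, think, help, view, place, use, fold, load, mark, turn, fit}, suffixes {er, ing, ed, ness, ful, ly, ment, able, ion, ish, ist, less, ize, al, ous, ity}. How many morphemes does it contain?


Segmenting 'overfoldizeing' against the inventory:
  'over' -> prefix (morpheme 1)
  'fold' -> root (morpheme 2)
  'ize' -> suffix (morpheme 3)
  'ing' -> suffix (morpheme 4)
Total morphemes: 4

4


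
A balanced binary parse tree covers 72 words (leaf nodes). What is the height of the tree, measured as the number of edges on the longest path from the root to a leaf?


In a balanced binary tree with n leaves the deepest leaf is ceil(log2(n)) edges below the root.
log2(72) = 6.1699
ceil(6.1699) = 7
height (edges) = 7

7


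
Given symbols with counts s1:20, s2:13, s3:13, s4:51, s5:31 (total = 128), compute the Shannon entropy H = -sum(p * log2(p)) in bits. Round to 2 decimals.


Computing entropy H = -sum(p_i * log2(p_i)):
  s1: p = 20/128 = 0.1562, -p*log2(p) = 0.4184
  s2: p = 13/128 = 0.1016, -p*log2(p) = 0.3351
  s3: p = 13/128 = 0.1016, -p*log2(p) = 0.3351
  s4: p = 51/128 = 0.3984, -p*log2(p) = 0.5290
  s5: p = 31/128 = 0.2422, -p*log2(p) = 0.4955
H = sum of terms = 2.1131
Rounded to 2 decimals: 2.11

2.11


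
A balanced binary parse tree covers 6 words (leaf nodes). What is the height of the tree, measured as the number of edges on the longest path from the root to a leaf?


In a balanced binary tree with n leaves the deepest leaf is ceil(log2(n)) edges below the root.
log2(6) = 2.5850
ceil(2.5850) = 3
height (edges) = 3

3


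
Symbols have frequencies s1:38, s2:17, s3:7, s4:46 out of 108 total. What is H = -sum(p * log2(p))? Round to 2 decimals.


Computing entropy H = -sum(p_i * log2(p_i)):
  s1: p = 38/108 = 0.3519, -p*log2(p) = 0.5302
  s2: p = 17/108 = 0.1574, -p*log2(p) = 0.4199
  s3: p = 7/108 = 0.0648, -p*log2(p) = 0.2559
  s4: p = 46/108 = 0.4259, -p*log2(p) = 0.5245
H = sum of terms = 1.7305
Rounded to 2 decimals: 1.73

1.73


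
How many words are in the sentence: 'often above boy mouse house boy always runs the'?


Counting words by splitting on spaces:
  Word 1: 'often'
  Word 2: 'above'
  Word 3: 'boy'
  Word 4: 'mouse'
  Word 5: 'house'
  Word 6: 'boy'
  Word 7: 'always'
  Word 8: 'runs'
  Word 9: 'the'
Total words: 9

9


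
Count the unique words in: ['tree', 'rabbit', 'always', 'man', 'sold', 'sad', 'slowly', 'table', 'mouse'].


Listing all tokens and tracking unique types:
  Token 1: 'tree' -> NEW (unique so far: 1)
  Token 2: 'rabbit' -> NEW (unique so far: 2)
  Token 3: 'always' -> NEW (unique so far: 3)
  Token 4: 'man' -> NEW (unique so far: 4)
  Token 5: 'sold' -> NEW (unique so far: 5)
  Token 6: 'sad' -> NEW (unique so far: 6)
  Token 7: 'slowly' -> NEW (unique so far: 7)
  Token 8: 'table' -> NEW (unique so far: 8)
  Token 9: 'mouse' -> NEW (unique so far: 9)
Unique types: ('always', 'man', 'mouse', 'rabbit', 'sad', 'slowly', 'sold', 'table', 'tree')
Vocabulary size: 9

9


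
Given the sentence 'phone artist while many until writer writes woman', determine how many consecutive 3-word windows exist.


Word trigrams from [8] words:
  Trigram 1: (phone artist while)
  Trigram 2: (artist while many)
  Trigram 3: (while many until)
  Trigram 4: (many until writer)
  Trigram 5: (until writer writes)
  Trigram 6: (writer writes woman)
Total word trigrams: 8 - 2 = 6

6


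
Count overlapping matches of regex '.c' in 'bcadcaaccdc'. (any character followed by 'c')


Pattern: .c means any character followed by 'c'.
Scanning 'bcadcaaccdc' position-by-position:
  Pos 0: window 'bc' -> MATCH
  Pos 1: window 'ca' -> no
  Pos 2: window 'ad' -> no
  Pos 3: window 'dc' -> MATCH
  Pos 4: window 'ca' -> no
  Pos 5: window 'aa' -> no
  Pos 6: window 'ac' -> MATCH
  Pos 7: window 'cc' -> MATCH
  Pos 8: window 'cd' -> no
  Pos 9: window 'dc' -> MATCH
  Pos 10: window 'c' -> no
Total matches: 5

5


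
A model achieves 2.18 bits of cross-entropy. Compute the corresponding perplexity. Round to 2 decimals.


Perplexity formula: PP = 2^H
H = 2.18
PP = 2^2.18
Decompose: 2^2.18 = 2^2 * 2^0.18
2^2 = 4, 2^0.18 ~ 1.1328839
PP ~ 4 * 1.1328839 = 4.5315356
Rounded to 2 decimals: 4.53

4.53
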